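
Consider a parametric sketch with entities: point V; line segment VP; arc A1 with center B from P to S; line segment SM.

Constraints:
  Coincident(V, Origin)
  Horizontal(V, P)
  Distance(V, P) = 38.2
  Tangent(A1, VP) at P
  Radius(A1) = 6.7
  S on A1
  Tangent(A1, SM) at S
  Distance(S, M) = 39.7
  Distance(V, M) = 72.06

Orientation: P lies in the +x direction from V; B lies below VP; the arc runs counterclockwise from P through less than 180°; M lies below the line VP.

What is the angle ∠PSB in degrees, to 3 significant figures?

24.5°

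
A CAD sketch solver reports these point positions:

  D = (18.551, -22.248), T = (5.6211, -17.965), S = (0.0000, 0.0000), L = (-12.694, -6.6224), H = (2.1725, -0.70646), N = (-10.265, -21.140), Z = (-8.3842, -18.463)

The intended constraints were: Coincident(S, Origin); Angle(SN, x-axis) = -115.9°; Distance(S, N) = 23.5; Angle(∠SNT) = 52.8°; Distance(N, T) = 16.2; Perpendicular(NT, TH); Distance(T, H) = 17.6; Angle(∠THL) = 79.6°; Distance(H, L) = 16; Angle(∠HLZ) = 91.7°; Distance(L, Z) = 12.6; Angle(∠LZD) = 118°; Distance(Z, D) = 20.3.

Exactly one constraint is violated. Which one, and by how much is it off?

Distance(Z, D) = 20.3 — off by 6.90.

S = (0.00, 0.00) ✓; SN at -115.9° ✓; |SN| = 23.50 ✓; ∠SNT = 52.80° ✓; |NT| = 16.20 ✓; ∠(NT, TH) = 90.00° ✓; |TH| = 17.60 ✓; ∠THL = 79.60° ✓; |HL| = 16.00 ✓; ∠HLZ = 91.70° ✓; |LZ| = 12.60 ✓; ∠LZD = 118.0° ✓; |ZD| = 27.20 ✗.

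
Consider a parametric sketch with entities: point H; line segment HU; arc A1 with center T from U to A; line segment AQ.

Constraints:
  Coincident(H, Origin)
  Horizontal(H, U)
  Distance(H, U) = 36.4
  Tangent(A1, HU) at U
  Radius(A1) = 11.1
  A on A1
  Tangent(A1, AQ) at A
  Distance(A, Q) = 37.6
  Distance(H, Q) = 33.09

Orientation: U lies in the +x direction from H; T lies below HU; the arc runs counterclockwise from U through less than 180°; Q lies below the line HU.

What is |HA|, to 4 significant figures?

28.16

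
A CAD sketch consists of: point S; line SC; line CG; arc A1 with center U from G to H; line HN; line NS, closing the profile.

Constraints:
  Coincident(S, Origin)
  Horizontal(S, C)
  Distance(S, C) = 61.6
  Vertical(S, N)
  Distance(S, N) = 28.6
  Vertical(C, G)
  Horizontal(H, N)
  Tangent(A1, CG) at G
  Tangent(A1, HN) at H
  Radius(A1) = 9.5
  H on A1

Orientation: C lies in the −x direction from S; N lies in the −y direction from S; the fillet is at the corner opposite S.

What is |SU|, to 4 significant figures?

55.49

S is at the origin; SC is horizontal with |SC| = 61.6 and C on the −x side, so C = (-61.60, 0.000). SN is vertical with |SN| = 28.6 and N on the −y side, so N = (0.000, -28.60). The virtual corner opposite S is at (-61.60, -28.60). The tangent condition forces UG to be normal to CG and A1 meets HN tangentially, so UH is at right angles to HN, with radius 9.5, so the center U sits 9.5 in from both sides at U = (-52.10, -19.10). Then |SU| = |U − S| = 55.49.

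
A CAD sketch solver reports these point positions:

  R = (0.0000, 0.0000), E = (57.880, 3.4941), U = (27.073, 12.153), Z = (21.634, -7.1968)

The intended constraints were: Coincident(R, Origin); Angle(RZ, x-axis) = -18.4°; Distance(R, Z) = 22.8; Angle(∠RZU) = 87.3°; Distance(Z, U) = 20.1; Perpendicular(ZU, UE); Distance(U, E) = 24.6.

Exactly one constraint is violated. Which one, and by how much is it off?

Distance(U, E) = 24.6 — off by 7.40.

R = (0.00, 0.00) ✓; RZ at -18.40° ✓; |RZ| = 22.80 ✓; ∠RZU = 87.30° ✓; |ZU| = 20.10 ✓; ∠(ZU, UE) = 90.00° ✓; |UE| = 32.00 ✗.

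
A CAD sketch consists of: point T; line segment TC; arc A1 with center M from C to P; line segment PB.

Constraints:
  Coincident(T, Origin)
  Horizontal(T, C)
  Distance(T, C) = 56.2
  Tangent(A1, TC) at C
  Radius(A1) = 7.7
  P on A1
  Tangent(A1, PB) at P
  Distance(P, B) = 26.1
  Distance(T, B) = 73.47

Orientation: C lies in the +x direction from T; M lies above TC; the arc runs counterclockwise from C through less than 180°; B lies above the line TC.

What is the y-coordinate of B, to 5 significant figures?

33.272

Checks: |MP| = 7.700 ✓; ∠(MP, PB) = 90.00° ✓; |PB| = 26.10 ✓; |TB| = 73.47 ✓.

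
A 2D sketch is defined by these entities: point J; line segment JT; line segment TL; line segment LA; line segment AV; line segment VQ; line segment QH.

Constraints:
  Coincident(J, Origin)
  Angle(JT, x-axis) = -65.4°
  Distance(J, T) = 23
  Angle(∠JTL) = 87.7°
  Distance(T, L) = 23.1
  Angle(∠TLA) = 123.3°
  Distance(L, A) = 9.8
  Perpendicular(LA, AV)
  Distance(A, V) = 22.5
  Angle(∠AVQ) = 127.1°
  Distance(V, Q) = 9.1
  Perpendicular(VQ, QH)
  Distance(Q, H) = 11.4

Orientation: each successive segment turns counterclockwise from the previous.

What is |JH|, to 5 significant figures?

16.716

∠AVQ = 127.1° gives VQ at -133.50° from the x-axis; with |VQ| = 9.1, Q = (2.6436, -4.8151). VQ ⟂ QH, so QH runs at -43.500°; with |QH| = 11.4, H = (10.913, -12.662). Then |JH| = |H − J| = 16.716.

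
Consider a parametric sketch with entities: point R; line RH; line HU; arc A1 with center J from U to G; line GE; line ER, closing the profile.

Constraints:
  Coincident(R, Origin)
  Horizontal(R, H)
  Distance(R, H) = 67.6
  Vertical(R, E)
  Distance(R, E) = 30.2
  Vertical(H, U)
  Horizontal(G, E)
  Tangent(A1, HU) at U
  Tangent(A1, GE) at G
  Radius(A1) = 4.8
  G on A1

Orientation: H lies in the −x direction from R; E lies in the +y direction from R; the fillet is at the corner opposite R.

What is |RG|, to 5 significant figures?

69.684

R is at the origin; RH is horizontal with |RH| = 67.6 and H on the −x side, so H = (-67.600, 0.0000). R and E share the same x with |RE| = 30.2 and E on the +y side, so E = (0.0000, 30.200). The virtual corner opposite R is at (-67.600, 30.200). Tangency of A1 to HU means the radius JU is perpendicular to HU and since A1 is tangent to GE there, JG ⟂ GE, with radius 4.8, so the center J sits 4.8 in from both sides at J = (-62.800, 25.400). That places the tangent points at U = (-67.600, 25.400) on HU and G = (-62.800, 30.200) on GE. Then |RG| = |G − R| = 69.684.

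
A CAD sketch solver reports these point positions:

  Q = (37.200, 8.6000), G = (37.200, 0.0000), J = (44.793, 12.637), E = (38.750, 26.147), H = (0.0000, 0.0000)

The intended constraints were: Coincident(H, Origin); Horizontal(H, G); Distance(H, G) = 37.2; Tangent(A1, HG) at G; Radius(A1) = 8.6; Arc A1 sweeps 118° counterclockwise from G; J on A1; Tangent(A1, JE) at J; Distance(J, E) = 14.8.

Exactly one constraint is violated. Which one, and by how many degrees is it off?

Tangent(A1, JE) at J — off by 3.90°.

H = (0.00, 0.00) ✓; H.y = 0.00, G.y = 0.00 ✓; |HG| = 37.20 ✓; ∠(QG, GH) = 90.00° ✓; |QG| = 8.600 ✓; bearing(Q→J) − bearing(Q→G) = 118.0° ✓; |QJ| = 8.599 ✓; ∠(QJ, JE) = 93.90° ✗; |JE| = 14.80 ✓.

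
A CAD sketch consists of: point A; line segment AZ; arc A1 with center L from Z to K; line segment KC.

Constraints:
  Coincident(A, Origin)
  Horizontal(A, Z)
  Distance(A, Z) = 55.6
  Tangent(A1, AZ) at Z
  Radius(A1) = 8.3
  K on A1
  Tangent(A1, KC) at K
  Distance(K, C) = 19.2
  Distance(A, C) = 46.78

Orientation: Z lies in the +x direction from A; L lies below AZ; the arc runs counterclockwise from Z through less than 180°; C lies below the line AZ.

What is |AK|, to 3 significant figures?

48.2

A is at the origin; AZ is horizontal with |AZ| = 55.6 and Z on the +x side, so Z = (55.6, 0.00). A1 meets AZ tangentially, so LZ is at right angles to AZ, so L = Z + (0, -8.3) = (55.6, -8.30). Since LK ⟂ KC (tangency), |LC| = √(8.3² + 19.2²) = 20.9 regardless of where K sits on A1. So C lies on both circle(A, 46.78) and circle(L, 20.9); the below-AZ intersection is C = (40.7, -23.0). K is the foot of the tangent from C: K = (47.9, -5.20).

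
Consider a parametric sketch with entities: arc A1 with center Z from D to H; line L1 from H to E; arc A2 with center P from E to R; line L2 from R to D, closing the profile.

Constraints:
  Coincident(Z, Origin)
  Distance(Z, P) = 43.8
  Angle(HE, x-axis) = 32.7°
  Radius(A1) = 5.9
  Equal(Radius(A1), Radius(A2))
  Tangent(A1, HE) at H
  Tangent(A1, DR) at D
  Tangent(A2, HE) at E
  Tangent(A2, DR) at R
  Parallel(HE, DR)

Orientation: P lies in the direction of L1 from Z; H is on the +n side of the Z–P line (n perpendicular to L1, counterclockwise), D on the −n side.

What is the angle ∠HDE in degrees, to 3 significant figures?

74.9°

The slot axis is L1's direction at 32.7°, so u = (cos 32.7°, sin 32.7°) = (0.842, 0.540) and n = (−sin 32.7°, cos 32.7°) = (-0.540, 0.842). Z is at the origin and P lies 43.8 along u from Z, so P = 43.8·u = (36.9, 23.7). Tangency of A1 to both parallel lines with radius 5.9 puts H and D at Z ± 5.9·n: H = (-3.19, 4.96), D = (3.19, -4.96). Equal radii place E and R the same way about P: E = P + 5.9·n = (33.7, 28.6), R = P − 5.9·n = (40.0, 18.7). Then cos ∠HDE = DH·DE / (|DH||DE|), giving 74.9°.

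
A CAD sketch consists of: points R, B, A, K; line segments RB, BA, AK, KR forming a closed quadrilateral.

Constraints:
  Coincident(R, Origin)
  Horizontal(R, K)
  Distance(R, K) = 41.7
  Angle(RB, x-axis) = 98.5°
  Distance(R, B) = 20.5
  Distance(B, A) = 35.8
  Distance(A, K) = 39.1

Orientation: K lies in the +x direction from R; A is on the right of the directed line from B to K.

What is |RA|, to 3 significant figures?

15.5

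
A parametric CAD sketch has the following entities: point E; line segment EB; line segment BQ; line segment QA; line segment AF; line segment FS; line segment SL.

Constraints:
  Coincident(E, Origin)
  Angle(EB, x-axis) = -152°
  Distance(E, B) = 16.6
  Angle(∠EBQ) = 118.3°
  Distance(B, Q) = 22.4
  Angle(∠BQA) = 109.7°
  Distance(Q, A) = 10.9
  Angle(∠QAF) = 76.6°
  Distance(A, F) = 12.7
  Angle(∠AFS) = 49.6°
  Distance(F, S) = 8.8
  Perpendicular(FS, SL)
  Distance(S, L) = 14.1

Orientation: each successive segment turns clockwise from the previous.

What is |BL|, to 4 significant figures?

32.47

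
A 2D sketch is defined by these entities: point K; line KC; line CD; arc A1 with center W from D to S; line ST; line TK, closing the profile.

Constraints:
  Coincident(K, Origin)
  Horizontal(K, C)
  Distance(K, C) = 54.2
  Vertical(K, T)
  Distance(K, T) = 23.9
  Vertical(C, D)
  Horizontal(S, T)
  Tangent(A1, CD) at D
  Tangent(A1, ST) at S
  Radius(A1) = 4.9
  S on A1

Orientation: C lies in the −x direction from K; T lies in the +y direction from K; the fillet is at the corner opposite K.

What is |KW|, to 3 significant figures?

52.8

K is at the origin; K and C share the same y with |KC| = 54.2 and C on the −x side, so C = (-54.2, 0.00). K and T share the same x with |KT| = 23.9 and T on the +y side, so T = (0.00, 23.9). The virtual corner opposite K is at (-54.2, 23.9). Tangency of A1 to CD means the radius WD is perpendicular to CD and the tangent condition forces WS to be normal to ST, with radius 4.9, so the center W sits 4.9 in from both sides at W = (-49.3, 19.0). Then |KW| = |W − K| = 52.8.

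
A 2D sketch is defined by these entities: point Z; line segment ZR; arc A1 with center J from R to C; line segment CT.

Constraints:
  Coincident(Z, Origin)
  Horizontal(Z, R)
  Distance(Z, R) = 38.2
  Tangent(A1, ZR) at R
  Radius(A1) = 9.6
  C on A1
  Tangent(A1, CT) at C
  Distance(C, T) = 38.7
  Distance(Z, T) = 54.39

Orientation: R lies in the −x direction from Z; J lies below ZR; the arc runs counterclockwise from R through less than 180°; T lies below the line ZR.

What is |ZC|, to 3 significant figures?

48.6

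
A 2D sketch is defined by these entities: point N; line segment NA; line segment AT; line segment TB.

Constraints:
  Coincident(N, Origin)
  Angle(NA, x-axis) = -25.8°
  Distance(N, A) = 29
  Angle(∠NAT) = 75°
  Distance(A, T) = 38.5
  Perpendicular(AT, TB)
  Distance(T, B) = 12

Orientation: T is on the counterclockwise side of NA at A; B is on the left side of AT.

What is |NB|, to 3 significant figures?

34.9

∠NAT = 75.0°, so AT runs at -25.8° + (180° − 75.0°) = 79.2° from the x-axis; with |AT| = 38.5, T = A + 38.5·(cos 79.2°, sin 79.2°) = (33.3, 25.2). AT is perpendicular to TB; with |TB| = 12.0 on the left of AT, B = T + 12.0·(-0.982, 0.187) = (21.5, 27.4). Then |NB| = |B − N| = 34.9.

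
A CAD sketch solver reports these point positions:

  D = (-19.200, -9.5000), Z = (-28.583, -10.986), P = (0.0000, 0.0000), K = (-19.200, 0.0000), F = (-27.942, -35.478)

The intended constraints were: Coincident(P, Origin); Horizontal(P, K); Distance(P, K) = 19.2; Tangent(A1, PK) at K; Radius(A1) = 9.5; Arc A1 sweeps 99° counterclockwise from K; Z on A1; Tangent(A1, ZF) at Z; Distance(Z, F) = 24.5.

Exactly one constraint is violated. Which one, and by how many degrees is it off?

Tangent(A1, ZF) at Z — off by 7.50°.

P = (0.00, 0.00) ✓; P.y = 0.00, K.y = 0.00 ✓; |PK| = 19.20 ✓; ∠(DK, KP) = 90.00° ✓; |DK| = 9.500 ✓; bearing(D→Z) − bearing(D→K) = 99.00° ✓; |DZ| = 9.500 ✓; ∠(DZ, ZF) = 97.50° ✗; |ZF| = 24.50 ✓.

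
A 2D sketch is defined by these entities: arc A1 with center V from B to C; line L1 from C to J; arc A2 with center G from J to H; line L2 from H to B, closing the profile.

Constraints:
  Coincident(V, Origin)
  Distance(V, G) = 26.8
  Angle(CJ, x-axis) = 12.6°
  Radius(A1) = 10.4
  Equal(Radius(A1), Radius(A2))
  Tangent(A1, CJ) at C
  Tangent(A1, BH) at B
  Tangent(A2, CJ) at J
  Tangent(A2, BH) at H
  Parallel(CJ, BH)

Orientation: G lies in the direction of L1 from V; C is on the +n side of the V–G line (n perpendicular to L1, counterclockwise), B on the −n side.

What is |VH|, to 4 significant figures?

28.75

The slot axis is L1's direction at 12.6°, so u = (cos 12.6°, sin 12.6°) = (0.9759, 0.2181) and n = (−sin 12.6°, cos 12.6°) = (-0.2181, 0.9759). V is at the origin and G lies 26.8 along u from V, so G = 26.8·u = (26.15, 5.846). Tangency of A1 to both parallel lines with radius 10.4 puts C and B at V ± 10.4·n: C = (-2.269, 10.15), B = (2.269, -10.15). Equal radii place J and H the same way about G: J = G + 10.4·n = (23.89, 16.00), H = G − 10.4·n = (28.42, -4.303). Then |VH| = |H − V| = 28.75.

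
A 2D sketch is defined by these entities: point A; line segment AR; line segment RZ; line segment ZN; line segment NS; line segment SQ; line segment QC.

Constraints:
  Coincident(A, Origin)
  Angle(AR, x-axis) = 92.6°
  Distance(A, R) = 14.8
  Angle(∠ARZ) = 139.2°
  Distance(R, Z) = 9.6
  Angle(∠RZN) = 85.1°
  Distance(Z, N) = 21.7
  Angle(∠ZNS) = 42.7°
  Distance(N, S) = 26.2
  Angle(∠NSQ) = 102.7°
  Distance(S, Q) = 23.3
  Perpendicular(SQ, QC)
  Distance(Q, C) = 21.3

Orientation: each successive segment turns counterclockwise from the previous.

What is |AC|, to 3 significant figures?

36.6

A is at the origin; AR runs at 92.6° with length 14.8, so R = (-0.671, 14.8). ∠ARZ = 139.2° gives RZ at 133° from the x-axis; with |RZ| = 9.6, Z = (-7.27, 21.8). ∠RZN = 85.1° gives ZN at -132° from the x-axis; with |ZN| = 21.7, N = (-21.7, 5.56). ∠ZNS = 42.7° gives NS at 5.60° from the x-axis; with |NS| = 26.2, S = (4.37, 8.11). ∠NSQ = 102.7° gives SQ at 82.9° from the x-axis; with |SQ| = 23.3, Q = (7.25, 31.2). SQ is perpendicular to QC, so QC runs at 173°; with |QC| = 21.3, C = (-13.9, 33.9). Then |AC| = |C − A| = 36.6.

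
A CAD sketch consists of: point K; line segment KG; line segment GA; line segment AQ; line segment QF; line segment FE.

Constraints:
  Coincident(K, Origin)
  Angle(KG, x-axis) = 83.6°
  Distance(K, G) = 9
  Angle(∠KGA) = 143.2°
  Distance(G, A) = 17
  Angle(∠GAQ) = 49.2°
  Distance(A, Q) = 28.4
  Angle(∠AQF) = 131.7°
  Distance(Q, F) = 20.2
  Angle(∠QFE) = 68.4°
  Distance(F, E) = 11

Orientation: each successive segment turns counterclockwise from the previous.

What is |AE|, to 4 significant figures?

36.72

∠AQF = 131.7° gives QF at -60.50° from the x-axis; with |QF| = 20.2, F = (-6.805, -20.86). ∠QFE = 68.4° gives FE at 51.10° from the x-axis; with |FE| = 11.0, E = (0.1029, -12.30). Then |AE| = |E − A| = 36.72.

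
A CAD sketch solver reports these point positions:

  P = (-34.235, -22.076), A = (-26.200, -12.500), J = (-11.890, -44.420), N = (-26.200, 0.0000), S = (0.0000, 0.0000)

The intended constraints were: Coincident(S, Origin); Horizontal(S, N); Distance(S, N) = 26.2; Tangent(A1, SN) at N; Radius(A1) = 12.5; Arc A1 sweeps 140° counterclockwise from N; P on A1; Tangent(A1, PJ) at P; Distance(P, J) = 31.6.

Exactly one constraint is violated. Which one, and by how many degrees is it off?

Tangent(A1, PJ) at P — off by 5.00°.

S = (0.00, 0.00) ✓; S.y = 0.00, N.y = 0.00 ✓; |SN| = 26.20 ✓; ∠(AN, NS) = 90.00° ✓; |AN| = 12.50 ✓; bearing(A→P) − bearing(A→N) = 140.0° ✓; |AP| = 12.50 ✓; ∠(AP, PJ) = 95.00° ✗; |PJ| = 31.60 ✓.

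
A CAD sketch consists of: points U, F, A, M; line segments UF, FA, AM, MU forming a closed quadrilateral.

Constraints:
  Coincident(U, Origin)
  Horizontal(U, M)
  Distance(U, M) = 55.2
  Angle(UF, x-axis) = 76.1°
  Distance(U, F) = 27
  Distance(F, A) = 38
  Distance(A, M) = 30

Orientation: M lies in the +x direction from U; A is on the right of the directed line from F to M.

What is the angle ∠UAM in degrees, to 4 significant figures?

153.6°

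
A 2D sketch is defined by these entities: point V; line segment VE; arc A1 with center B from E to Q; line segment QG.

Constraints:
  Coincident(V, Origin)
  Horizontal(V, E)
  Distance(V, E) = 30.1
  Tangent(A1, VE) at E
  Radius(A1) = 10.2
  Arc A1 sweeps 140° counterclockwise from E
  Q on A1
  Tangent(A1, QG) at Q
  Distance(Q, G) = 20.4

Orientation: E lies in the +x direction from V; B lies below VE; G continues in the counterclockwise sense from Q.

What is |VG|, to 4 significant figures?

50.03

On A1, E sits at bearing 90° from B; a 140° counterclockwise sweep puts Q at bearing 230°, so Q = B + 10.2·(cos 230°, sin 230°) = (23.54, -18.01). Tangency of A1 to QG means the radius BQ is perpendicular to QG, so QG runs along (−sin 230°, cos 230°); with |QG| = 20.4, G = (39.17, -31.13). Then |VG| = |G − V| = 50.03.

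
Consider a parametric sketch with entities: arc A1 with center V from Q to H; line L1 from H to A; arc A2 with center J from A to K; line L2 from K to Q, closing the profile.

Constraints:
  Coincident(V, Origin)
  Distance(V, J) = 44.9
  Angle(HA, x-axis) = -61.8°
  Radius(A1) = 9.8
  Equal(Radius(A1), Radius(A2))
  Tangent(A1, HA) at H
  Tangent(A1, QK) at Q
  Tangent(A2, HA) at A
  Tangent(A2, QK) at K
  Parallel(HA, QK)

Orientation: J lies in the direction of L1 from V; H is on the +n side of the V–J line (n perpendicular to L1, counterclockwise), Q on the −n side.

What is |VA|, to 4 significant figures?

45.96

The slot axis is L1's direction at -61.8°, so u = (cos -61.8°, sin -61.8°) = (0.4726, -0.8813) and n = (−sin -61.8°, cos -61.8°) = (0.8813, 0.4726). V is at the origin and J lies 44.9 along u from V, so J = 44.9·u = (21.22, -39.57). Tangency of A1 to both parallel lines with radius 9.8 puts H and Q at V ± 9.8·n: H = (8.637, 4.631), Q = (-8.637, -4.631). Equal radii place A and K the same way about J: A = J + 9.8·n = (29.85, -34.94), K = J − 9.8·n = (12.58, -44.20). Then |VA| = |A − V| = 45.96.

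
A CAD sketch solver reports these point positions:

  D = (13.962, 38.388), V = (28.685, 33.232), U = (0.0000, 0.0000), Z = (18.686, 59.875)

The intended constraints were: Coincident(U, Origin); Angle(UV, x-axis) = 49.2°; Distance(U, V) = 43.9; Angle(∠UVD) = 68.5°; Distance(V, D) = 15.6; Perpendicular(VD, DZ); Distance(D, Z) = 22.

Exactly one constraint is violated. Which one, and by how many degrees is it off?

Perpendicular(VD, DZ) — off by 6.90°.

U = (0.00, 0.00) ✓; UV at 49.20° ✓; |UV| = 43.90 ✓; ∠UVD = 68.50° ✓; |VD| = 15.60 ✓; ∠(VD, DZ) = 83.10° ✗; |DZ| = 22.00 ✓.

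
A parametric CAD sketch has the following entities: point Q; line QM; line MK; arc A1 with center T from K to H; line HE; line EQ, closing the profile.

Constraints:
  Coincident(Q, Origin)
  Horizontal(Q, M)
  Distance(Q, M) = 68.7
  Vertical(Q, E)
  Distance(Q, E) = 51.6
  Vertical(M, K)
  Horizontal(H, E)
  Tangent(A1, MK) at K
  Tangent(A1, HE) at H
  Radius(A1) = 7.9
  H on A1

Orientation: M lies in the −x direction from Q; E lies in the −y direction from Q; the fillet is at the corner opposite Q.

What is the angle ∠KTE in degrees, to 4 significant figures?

172.6°

The virtual corner opposite Q is at (-68.70, -51.60). Since A1 is tangent to MK there, TK ⟂ MK and A1 meets HE tangentially, so TH is at right angles to HE, with radius 7.9, so the center T sits 7.9 in from both sides at T = (-60.80, -43.70). That places the tangent points at K = (-68.70, -43.70) on MK and H = (-60.80, -51.60) on HE. Then cos ∠KTE = TK·TE / (|TK||TE|), giving 172.6°.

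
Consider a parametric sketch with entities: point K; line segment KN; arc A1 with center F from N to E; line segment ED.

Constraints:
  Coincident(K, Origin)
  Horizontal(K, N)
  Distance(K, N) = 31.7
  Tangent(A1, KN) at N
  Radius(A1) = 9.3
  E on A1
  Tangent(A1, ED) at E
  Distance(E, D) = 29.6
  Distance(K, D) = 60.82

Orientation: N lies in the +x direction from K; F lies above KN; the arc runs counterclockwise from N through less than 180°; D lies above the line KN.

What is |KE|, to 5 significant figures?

40.932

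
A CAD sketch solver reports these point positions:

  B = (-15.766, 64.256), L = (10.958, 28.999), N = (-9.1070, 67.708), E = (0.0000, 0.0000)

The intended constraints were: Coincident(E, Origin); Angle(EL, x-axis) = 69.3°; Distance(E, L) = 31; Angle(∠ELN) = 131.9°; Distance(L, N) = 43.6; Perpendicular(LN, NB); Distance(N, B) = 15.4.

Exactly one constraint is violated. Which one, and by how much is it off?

Distance(N, B) = 15.4 — off by 7.90.

E = (0.00, 0.00) ✓; EL at 69.30° ✓; |EL| = 31.00 ✓; ∠ELN = 131.9° ✓; |LN| = 43.60 ✓; ∠(LN, NB) = 90.00° ✓; |NB| = 7.501 ✗.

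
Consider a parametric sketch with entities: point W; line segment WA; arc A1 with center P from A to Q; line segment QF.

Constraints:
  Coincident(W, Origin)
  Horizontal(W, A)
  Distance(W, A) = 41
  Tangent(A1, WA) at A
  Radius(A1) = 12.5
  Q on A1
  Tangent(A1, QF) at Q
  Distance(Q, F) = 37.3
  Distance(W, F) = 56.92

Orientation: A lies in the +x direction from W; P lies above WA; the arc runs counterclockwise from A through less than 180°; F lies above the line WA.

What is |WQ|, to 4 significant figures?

54.72

Checks: |PQ| = 12.50 ✓; ∠(PQ, QF) = 90.00° ✓; |QF| = 37.30 ✓; |WF| = 56.92 ✓.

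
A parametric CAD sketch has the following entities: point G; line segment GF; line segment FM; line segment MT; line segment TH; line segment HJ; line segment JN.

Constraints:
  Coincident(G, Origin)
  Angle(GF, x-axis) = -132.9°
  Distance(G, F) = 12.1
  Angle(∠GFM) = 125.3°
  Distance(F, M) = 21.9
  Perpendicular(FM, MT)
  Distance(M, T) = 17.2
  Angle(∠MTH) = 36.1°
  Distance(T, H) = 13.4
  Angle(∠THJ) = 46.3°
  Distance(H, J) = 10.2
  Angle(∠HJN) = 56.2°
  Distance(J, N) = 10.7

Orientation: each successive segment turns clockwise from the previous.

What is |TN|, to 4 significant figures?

5.073

G is at the origin; GF runs at -132.9° with length 12.1, so F = (-8.237, -8.864). ∠GFM = 125.3° gives FM at 172.4° from the x-axis; with |FM| = 21.9, M = (-29.94, -5.967). FM ⟂ MT, so MT runs at 82.40°; with |MT| = 17.2, T = (-27.67, 11.08). ∠MTH = 36.1° gives TH at -61.50° from the x-axis; with |TH| = 13.4, H = (-21.28, -0.6946). ∠THJ = 46.3° gives HJ at 164.8° from the x-axis; with |HJ| = 10.2, J = (-31.12, 1.980). ∠HJN = 56.2° gives JN at 41.00° from the x-axis; with |JN| = 10.7, N = (-23.04, 9.000). Then |TN| = |N − T| = 5.073.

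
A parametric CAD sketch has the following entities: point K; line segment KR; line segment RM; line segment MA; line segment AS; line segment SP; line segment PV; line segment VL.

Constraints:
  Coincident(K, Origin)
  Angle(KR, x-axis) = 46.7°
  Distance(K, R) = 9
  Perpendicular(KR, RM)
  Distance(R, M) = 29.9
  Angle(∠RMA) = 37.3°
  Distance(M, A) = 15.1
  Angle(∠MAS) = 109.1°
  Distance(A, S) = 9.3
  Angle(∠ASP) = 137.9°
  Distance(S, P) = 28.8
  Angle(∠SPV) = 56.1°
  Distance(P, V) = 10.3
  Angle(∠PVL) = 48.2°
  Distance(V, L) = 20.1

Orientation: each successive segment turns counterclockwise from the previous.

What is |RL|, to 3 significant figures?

11.9

K is at the origin; KR runs at 46.7° with length 9.0, so R = (6.17, 6.55). KR is perpendicular to RM, so RM runs at 137°; with |RM| = 29.9, M = (-15.6, 27.1). ∠RMA = 37.3° gives MA at -80.6° from the x-axis; with |MA| = 15.1, A = (-13.1, 12.2). ∠MAS = 109.1° gives AS at -9.70° from the x-axis; with |AS| = 9.3, S = (-3.95, 10.6). ∠ASP = 137.9° gives SP at 32.4° from the x-axis; with |SP| = 28.8, P = (20.4, 26.0). ∠SPV = 56.1° gives PV at 156° from the x-axis; with |PV| = 10.3, V = (10.9, 30.2). ∠PVL = 48.2° gives VL at -71.9° from the x-axis; with |VL| = 20.1, L = (17.2, 11.1). Then |RL| = |L − R| = 11.9.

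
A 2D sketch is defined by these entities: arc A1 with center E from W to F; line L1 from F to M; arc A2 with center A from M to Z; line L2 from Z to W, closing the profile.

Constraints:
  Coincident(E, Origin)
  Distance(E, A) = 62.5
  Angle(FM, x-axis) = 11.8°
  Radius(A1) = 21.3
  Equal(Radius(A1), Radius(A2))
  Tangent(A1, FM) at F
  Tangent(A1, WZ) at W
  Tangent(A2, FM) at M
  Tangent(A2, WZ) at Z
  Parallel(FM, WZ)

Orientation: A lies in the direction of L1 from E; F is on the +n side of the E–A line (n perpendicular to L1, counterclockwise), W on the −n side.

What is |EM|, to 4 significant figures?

66.03

The slot axis is L1's direction at 11.8°, so u = (cos 11.8°, sin 11.8°) = (0.9789, 0.2045) and n = (−sin 11.8°, cos 11.8°) = (-0.2045, 0.9789). E is at the origin and A lies 62.5 along u from E, so A = 62.5·u = (61.18, 12.78). Tangency of A1 to both parallel lines with radius 21.3 puts F and W at E ± 21.3·n: F = (-4.356, 20.85), W = (4.356, -20.85). Equal radii place M and Z the same way about A: M = A + 21.3·n = (56.82, 33.63), Z = A − 21.3·n = (65.53, -8.069). Then |EM| = |M − E| = 66.03.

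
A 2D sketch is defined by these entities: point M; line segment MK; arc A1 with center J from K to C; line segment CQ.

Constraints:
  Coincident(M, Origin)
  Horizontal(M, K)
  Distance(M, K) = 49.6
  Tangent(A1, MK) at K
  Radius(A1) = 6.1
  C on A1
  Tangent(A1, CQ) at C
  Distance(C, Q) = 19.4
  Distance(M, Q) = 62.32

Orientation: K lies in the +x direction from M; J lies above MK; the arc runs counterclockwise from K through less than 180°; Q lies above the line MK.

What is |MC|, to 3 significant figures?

56.0

Checks: M = (0.00, 0.00) ✓; |JC| = 6.100 ✓; ∠(JC, CQ) = 90.00° ✓; |CQ| = 19.40 ✓; |MQ| = 62.32 ✓.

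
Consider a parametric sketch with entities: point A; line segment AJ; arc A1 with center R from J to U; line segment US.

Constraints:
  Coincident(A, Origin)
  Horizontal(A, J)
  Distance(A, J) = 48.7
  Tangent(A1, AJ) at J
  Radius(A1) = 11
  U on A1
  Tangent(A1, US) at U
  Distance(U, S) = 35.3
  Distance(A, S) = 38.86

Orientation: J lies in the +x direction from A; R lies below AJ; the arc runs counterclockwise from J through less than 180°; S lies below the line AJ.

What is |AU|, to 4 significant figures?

39.96

Checks: |RU| = 11.00 ✓; ∠(RU, US) = 90.00° ✓; |US| = 35.30 ✓; |AS| = 38.86 ✓.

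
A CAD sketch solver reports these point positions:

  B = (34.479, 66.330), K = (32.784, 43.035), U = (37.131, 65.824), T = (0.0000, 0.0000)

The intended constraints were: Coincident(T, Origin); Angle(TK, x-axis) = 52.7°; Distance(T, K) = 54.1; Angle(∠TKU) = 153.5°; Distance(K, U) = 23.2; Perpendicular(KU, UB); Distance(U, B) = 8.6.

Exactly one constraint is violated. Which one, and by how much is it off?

Distance(U, B) = 8.6 — off by 5.90.

T = (0.00, 0.00) ✓; TK at 52.70° ✓; |TK| = 54.10 ✓; ∠TKU = 153.5° ✓; |KU| = 23.20 ✓; ∠(KU, UB) = 90.00° ✓; |UB| = 2.700 ✗.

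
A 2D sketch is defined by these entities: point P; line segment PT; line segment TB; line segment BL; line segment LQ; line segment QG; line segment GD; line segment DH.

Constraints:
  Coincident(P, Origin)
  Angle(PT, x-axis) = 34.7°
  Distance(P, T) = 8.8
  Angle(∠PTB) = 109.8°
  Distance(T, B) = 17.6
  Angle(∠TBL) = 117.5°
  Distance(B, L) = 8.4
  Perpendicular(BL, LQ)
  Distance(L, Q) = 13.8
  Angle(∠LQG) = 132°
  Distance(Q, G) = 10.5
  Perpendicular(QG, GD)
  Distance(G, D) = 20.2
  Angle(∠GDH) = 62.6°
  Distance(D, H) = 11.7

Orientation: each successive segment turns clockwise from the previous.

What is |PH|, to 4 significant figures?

19.22

P is at the origin; PT runs at 34.7° with length 8.8, so T = (7.235, 5.010). ∠PTB = 109.8° gives TB at -35.50° from the x-axis; with |TB| = 17.6, B = (21.56, -5.211). ∠TBL = 117.5° gives BL at -98.00° from the x-axis; with |BL| = 8.4, L = (20.39, -13.53). BL ⟂ LQ, so LQ runs at 172.0°; with |LQ| = 13.8, Q = (6.729, -11.61). ∠LQG = 132.0° gives QG at 124.0° from the x-axis; with |QG| = 10.5, G = (0.8570, -2.903). QG is perpendicular to GD, so GD runs at 34.00°; with |GD| = 20.2, D = (17.60, 8.392). ∠GDH = 62.6° gives DH at -83.40° from the x-axis; with |DH| = 11.7, H = (18.95, -3.230). Then |PH| = |H − P| = 19.22.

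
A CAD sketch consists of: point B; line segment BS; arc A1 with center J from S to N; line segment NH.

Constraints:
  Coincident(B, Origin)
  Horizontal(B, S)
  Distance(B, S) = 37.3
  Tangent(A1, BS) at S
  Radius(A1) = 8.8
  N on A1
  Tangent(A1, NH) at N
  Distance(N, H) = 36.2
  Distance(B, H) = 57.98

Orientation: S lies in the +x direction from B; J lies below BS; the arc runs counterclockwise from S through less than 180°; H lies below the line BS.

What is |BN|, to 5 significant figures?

30.484

Checks: B.y = 0.00, S.y = 0.00 ✓; |JN| = 8.800 ✓; ∠(JN, NH) = 90.00° ✓; |NH| = 36.20 ✓; |BH| = 57.98 ✓.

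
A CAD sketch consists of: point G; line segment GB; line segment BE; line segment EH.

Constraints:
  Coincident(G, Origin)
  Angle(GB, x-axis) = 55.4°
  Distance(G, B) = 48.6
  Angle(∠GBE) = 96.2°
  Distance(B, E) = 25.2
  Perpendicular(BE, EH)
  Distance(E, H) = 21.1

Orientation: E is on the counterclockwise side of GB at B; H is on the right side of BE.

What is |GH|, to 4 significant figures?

75.80

G is at the origin; GB runs at 55.4° with length 48.6, so B = 48.6·(cos 55.4°, sin 55.4°) = (27.60, 40.00). ∠GBE = 96.2°, so BE runs at 55.4° + (180° − 96.2°) = 139.2° from the x-axis; with |BE| = 25.2, E = B + 25.2·(cos 139.2°, sin 139.2°) = (8.521, 56.47). BE ⟂ EH; with |EH| = 21.1 on the right of BE, H = E + 21.1·(0.6534, 0.7570) = (22.31, 72.44). Then |GH| = |H − G| = 75.80.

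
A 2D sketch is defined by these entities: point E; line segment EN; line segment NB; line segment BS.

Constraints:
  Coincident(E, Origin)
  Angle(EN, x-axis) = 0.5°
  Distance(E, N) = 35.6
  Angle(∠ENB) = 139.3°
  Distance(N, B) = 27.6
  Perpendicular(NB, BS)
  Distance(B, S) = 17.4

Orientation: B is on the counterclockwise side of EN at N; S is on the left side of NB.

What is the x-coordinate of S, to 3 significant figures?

44.9

E is at the origin; EN runs at 0.5° with length 35.6, so N = 35.6·(cos 0.5°, sin 0.5°) = (35.6, 0.311). ∠ENB = 139.3°, so NB runs at 0.5° + (180° − 139.3°) = 41.2° from the x-axis; with |NB| = 27.6, B = N + 27.6·(cos 41.2°, sin 41.2°) = (56.4, 18.5). NB is perpendicular to BS; with |BS| = 17.4 on the left of NB, S = B + 17.4·(-0.659, 0.752) = (44.9, 31.6). So S.x = 44.9.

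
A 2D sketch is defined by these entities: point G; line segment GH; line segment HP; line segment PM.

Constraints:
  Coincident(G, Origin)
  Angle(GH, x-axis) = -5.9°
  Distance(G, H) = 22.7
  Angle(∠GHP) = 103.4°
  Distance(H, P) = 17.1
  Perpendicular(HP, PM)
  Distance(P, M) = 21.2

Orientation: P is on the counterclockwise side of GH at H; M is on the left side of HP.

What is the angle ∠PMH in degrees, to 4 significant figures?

38.89°

∠GHP = 103.4°, so HP runs at -5.9° + (180° − 103.4°) = 70.70° from the x-axis; with |HP| = 17.1, P = H + 17.1·(cos 70.70°, sin 70.70°) = (28.23, 13.81). HP ⟂ PM; with |PM| = 21.2 on the left of HP, M = P + 21.2·(-0.9438, 0.3305) = (8.223, 20.81). Then cos ∠PMH = MP·MH / (|MP||MH|), giving 38.89°.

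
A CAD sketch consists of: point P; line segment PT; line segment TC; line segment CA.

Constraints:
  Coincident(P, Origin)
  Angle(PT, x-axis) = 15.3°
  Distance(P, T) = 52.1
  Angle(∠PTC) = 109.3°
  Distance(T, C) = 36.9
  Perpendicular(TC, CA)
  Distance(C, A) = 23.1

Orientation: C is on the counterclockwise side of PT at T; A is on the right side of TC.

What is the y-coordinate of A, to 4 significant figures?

48.95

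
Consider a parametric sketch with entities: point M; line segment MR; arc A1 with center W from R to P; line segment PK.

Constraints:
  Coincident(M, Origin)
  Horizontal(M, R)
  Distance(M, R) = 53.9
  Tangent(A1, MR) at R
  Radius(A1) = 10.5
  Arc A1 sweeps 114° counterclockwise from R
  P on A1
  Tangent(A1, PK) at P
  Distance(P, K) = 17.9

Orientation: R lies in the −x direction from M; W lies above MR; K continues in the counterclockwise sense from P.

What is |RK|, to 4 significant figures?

31.21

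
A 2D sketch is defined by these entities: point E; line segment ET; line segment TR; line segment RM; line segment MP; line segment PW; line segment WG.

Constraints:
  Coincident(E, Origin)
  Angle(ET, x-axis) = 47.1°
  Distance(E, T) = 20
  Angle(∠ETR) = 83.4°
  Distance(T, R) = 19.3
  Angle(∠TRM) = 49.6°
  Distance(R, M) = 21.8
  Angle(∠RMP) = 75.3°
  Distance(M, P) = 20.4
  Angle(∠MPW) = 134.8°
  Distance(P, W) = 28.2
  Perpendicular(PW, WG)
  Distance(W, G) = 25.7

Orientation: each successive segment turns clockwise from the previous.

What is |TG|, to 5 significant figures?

33.312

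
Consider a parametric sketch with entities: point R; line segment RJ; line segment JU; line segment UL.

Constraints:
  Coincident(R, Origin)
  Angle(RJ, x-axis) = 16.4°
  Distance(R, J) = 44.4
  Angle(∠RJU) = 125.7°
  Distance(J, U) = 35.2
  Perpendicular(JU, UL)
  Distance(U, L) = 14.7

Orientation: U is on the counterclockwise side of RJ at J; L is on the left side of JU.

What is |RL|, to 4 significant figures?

64.73

R is at the origin; RJ runs at 16.4° with length 44.4, so J = 44.4·(cos 16.4°, sin 16.4°) = (42.59, 12.54). ∠RJU = 125.7°, so JU runs at 16.4° + (180° − 125.7°) = 70.70° from the x-axis; with |JU| = 35.2, U = J + 35.2·(cos 70.70°, sin 70.70°) = (54.23, 45.76). The perpendicularity gives UL at right angles to JU; with |UL| = 14.7 on the left of JU, L = U + 14.7·(-0.9438, 0.3305) = (40.35, 50.62). Then |RL| = |L − R| = 64.73.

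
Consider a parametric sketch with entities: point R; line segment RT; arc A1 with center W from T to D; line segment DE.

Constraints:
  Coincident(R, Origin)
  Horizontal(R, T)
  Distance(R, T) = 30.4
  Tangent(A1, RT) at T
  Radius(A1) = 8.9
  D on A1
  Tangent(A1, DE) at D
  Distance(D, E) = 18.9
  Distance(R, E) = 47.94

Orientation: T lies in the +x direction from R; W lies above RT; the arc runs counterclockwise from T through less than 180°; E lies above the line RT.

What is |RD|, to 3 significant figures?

40.3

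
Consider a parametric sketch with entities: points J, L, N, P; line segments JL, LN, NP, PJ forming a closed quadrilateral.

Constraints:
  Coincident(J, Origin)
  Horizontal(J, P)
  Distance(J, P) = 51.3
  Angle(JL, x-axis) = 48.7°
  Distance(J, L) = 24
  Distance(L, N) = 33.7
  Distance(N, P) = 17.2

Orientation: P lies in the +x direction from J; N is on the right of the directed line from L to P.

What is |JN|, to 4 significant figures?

37.44

Checks: |LN| = 33.70 ✓; |NP| = 17.20 ✓.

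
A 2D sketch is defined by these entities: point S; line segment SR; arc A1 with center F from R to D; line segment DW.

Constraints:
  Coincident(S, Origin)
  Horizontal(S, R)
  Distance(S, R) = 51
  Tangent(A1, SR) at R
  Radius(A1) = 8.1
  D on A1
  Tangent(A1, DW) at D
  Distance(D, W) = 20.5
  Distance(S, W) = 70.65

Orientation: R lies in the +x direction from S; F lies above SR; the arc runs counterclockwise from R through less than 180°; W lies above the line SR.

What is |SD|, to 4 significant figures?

58.64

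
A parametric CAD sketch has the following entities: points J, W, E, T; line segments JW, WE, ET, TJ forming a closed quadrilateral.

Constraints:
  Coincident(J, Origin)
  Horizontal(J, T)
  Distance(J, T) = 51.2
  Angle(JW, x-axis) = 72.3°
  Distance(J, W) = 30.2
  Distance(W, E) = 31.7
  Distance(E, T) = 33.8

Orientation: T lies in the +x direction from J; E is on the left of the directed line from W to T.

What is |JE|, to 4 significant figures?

51.86

Checks: |WE| = 31.70 ✓; |ET| = 33.80 ✓.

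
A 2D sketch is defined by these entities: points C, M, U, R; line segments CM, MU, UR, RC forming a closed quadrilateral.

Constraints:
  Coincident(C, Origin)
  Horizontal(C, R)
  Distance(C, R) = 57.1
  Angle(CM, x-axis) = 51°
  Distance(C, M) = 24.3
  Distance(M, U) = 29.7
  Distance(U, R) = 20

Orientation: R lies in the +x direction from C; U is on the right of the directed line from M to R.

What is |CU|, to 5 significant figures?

37.159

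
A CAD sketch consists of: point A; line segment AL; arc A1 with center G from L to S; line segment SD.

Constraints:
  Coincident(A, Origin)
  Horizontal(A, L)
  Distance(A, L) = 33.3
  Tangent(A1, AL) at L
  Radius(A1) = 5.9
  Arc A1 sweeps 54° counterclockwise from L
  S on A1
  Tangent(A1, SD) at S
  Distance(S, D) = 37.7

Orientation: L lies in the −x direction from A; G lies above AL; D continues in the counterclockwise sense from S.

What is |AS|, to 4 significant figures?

28.63

The tangent condition forces GL to be normal to AL, so G = L + (0, 5.9) = (-33.30, 5.900). On A1, L sits at bearing -90° from G; a 54° counterclockwise sweep puts S at bearing -36°, so S = G + 5.9·(cos -36°, sin -36°) = (-28.53, 2.432). Then |AS| = |S − A| = 28.63.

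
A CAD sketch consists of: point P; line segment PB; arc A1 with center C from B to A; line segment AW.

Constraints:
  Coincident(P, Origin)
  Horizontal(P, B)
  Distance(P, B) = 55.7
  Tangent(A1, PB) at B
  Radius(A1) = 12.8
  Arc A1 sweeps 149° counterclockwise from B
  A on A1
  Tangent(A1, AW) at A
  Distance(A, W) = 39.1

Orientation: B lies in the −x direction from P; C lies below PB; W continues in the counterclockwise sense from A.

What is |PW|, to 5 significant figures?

52.499

P is at the origin; PB is horizontal with |PB| = 55.7 and B on the −x side, so B = (-55.700, 0.0000). A1 meets PB tangentially, so CB is at right angles to PB, so C = B + (0, -12.8) = (-55.700, -12.800). On A1, B sits at bearing 90° from C; a 149° counterclockwise sweep puts A at bearing 239°, so A = C + 12.8·(cos 239°, sin 239°) = (-62.292, -23.772). A1 meets AW tangentially, so CA is at right angles to AW, so AW runs along (−sin 239°, cos 239°); with |AW| = 39.1, W = (-28.777, -43.910). Then |PW| = |W − P| = 52.499.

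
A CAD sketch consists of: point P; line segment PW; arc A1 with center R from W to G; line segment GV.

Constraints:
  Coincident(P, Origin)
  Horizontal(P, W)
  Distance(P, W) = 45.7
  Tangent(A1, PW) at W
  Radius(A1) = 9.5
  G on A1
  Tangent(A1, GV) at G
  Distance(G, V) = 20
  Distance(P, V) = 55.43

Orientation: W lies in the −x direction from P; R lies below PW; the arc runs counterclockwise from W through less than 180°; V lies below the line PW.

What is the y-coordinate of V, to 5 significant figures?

-31.641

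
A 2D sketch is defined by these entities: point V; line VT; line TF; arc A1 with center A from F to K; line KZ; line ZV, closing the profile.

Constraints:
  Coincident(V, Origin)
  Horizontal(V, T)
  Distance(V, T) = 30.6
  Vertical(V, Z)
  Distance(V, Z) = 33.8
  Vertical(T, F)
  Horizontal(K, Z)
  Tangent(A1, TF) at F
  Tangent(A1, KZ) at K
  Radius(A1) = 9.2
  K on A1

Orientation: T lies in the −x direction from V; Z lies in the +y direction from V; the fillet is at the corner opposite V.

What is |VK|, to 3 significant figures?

40.0

V is at the origin; V and T share the same y with |VT| = 30.6 and T on the −x side, so T = (-30.6, 0.00). V and Z share the same x with |VZ| = 33.8 and Z on the +y side, so Z = (0.00, 33.8). The virtual corner opposite V is at (-30.6, 33.8). The tangent condition forces AF to be normal to TF and tangency of A1 to KZ means the radius AK is perpendicular to KZ, with radius 9.2, so the center A sits 9.2 in from both sides at A = (-21.4, 24.6). That places the tangent points at F = (-30.6, 24.6) on TF and K = (-21.4, 33.8) on KZ. Then |VK| = |K − V| = 40.0.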